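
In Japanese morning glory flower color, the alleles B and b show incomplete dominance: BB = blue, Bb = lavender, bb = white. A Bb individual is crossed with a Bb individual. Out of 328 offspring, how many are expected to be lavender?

Punnett square for Bb × Bb:
Offspring genotypes: 1 BB, 2 Bb, 1 bb
Phenotype counts: 1 blue, 2 lavender, 1 white
lavender: 2 out of 4 → fraction 1/2
Expected count = 1/2 × 328 = 164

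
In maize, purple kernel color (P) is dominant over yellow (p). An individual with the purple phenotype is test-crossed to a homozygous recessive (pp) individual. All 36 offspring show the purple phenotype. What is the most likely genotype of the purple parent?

Test cross: ? × pp
All offspring are purple.
If the unknown parent were heterozygous (Pp), about half of 36 offspring would be yellow; none are. The unknown parent is most likely homozygous dominant (PP).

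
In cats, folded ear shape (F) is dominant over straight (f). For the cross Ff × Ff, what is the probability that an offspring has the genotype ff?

Punnett square for Ff × Ff:
Offspring genotypes: 1 FF, 2 Ff, 1 ff
Total offspring: 4
Count with target: 1
Probability: 1/4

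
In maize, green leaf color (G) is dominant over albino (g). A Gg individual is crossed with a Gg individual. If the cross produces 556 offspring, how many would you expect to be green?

Punnett square for Gg × Gg:
Offspring genotypes: 1 GG, 2 Gg, 1 gg
green: 3, albino: 1
green: 3 out of 4 → fraction 3/4
Expected count = 3/4 × 556 = 417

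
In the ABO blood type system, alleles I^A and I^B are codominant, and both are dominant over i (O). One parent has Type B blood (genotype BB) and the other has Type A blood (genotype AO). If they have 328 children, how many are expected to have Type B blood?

Cross: BB × AO
Possible offspring genotypes: 2 AB, 2 BO
Blood type counts: 2 Type AB, 2 Type B
Probability of Type B: 2/4 = 1/2
Expected count = 1/2 × 328 = 164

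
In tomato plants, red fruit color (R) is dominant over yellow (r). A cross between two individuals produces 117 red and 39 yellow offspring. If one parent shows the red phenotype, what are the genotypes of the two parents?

Observed offspring: 117 red, 39 yellow
The observed ratio simplifies to 3:1. Yellow (rr) offspring appear, so each parent must contribute one r allele. The parent stated to show red carries R, so it is Rr. The other parent is then either Rr or rr: Rr × rr would give a 1:1 split, whereas Rr × Rr gives 3:1 — matching the data. So both parents are heterozygous (Rr × Rr).
Parent genotypes: Rr × Rr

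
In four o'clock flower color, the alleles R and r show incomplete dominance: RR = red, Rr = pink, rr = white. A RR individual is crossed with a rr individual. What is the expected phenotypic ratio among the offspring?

Punnett square for RR × rr:
Offspring genotypes: 4 Rr
Phenotype counts: 4 pink
Ratio: all pink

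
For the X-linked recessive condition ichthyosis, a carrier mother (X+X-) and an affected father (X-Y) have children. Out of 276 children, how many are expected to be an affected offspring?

Cross: X+X- × X-Y
Offspring: 1 X+X-, 1 X+Y, 1 X-X-, 1 X-Y
Probability of an affected offspring: 2/4 = 1/2
Expected count = 1/2 × 276 = 138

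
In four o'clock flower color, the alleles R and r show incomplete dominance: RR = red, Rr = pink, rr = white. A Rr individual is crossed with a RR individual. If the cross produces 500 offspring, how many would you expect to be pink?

Punnett square for Rr × RR:
Offspring genotypes: 2 RR, 2 Rr
Phenotype counts: 2 red, 2 pink
pink: 2 out of 4 → fraction 1/2
Expected count = 1/2 × 500 = 250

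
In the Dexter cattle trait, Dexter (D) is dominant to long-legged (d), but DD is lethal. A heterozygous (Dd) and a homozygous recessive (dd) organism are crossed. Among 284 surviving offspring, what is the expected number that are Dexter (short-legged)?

Cross: Dd × dd
Punnett square offspring (before lethality): 2 Dd, 2 dd
No DD offspring are produced in this cross.
Dexter (short-legged): 2 out of 4 → fraction 1/2
Expected count = 1/2 × 284 = 142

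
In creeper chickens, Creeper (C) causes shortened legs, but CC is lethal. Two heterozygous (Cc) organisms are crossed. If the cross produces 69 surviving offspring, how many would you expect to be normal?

Cross: Cc × Cc
Punnett square offspring (before lethality): 1 CC, 2 Cc, 1 cc
The CC genotype is lethal (embryos die); surviving offspring: 2 Cc, 1 cc
normal: 1 out of 3 → fraction 1/3
Expected count = 1/3 × 69 = 23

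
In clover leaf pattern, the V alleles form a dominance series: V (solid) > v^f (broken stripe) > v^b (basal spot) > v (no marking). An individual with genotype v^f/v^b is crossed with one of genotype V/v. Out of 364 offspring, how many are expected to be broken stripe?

Cross: v^f/v^b × V/v
Allele dominance: V > v^f > v^b > v
Offspring genotypes: 1 V/v^f, 1 v^f/v, 1 V/v^b, 1 v^b/v
Phenotype counts: 2 solid, 1 broken stripe, 1 basal spot
broken stripe: 1 out of 4 → fraction 1/4
Expected count = 1/4 × 364 = 91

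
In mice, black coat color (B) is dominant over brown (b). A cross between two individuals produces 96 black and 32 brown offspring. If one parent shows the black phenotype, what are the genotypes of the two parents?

Observed offspring: 96 black, 32 brown
The observed ratio simplifies to 3:1. Brown (bb) offspring appear, so each parent must contribute one b allele. The parent stated to show black carries B, so it is Bb. The other parent is then either Bb or bb: Bb × bb would give a 1:1 split, whereas Bb × Bb gives 3:1 — matching the data. So both parents are heterozygous (Bb × Bb).
Parent genotypes: Bb × Bb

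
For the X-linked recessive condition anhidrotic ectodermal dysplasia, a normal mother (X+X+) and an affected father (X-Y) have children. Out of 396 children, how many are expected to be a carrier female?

Cross: X+X+ × X-Y
Offspring: 2 X+X-, 2 X+Y
Probability of a carrier female: 2/4 = 1/2
Expected count = 1/2 × 396 = 198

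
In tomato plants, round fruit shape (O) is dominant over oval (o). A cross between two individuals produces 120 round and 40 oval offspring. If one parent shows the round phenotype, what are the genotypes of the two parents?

Observed offspring: 120 round, 40 oval
The observed ratio simplifies to 3:1. Oval (oo) offspring appear, so each parent must contribute one o allele. The parent stated to show round carries O, so it is Oo. The other parent is then either Oo or oo: Oo × oo would give a 1:1 split, whereas Oo × Oo gives 3:1 — matching the data. So both parents are heterozygous (Oo × Oo).
Parent genotypes: Oo × Oo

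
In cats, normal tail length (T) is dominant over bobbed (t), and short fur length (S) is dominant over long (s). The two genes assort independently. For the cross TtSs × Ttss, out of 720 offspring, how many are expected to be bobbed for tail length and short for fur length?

Dihybrid cross TtSs × Ttss — consider each gene separately:
tail length: Tt × Tt → 1 TT, 2 Tt, 1 tt → 3 T_ : 1 tt (out of 4)
fur length: Ss × ss → 2 Ss, 2 ss → 2 S_ : 2 ss (out of 4)
Looking for: bobbed (tt) and short (S_)
P(bobbed) = 1/4, P(short) = 2/4
P(both) = 1/4 × 2/4 = 2/16 = 1/8
Expected count = 1/8 × 720 = 90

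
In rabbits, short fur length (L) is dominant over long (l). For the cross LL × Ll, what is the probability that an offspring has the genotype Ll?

Punnett square for LL × Ll:
Offspring genotypes: 2 LL, 2 Ll
Total offspring: 4
Count with target: 2
Probability: 2/4 = 1/2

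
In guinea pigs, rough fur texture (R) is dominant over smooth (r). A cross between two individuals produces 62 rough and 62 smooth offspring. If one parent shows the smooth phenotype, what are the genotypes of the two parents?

Observed offspring: 62 rough, 62 smooth
The observed ratio simplifies to 1:1. One parent shows smooth, so its genotype must be rr. A 1:1 offspring split requires the other parent to be heterozygous (Rr).
Parent genotypes: rr × Rr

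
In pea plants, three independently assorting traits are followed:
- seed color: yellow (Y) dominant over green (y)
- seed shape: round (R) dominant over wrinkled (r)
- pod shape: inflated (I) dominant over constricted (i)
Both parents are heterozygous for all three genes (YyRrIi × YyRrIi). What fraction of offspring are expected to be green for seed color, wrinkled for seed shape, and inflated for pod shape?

Trihybrid cross: YyRrIi × YyRrIi
Each trait segregates independently with a 3:1 phenotypic ratio, so each gene contributes 3/4 (dominant) or 1/4 (recessive).
Target: green (seed color), wrinkled (seed shape), inflated (pod shape)
Probability = product of independent per-trait probabilities
= 1/4 × 1/4 × 3/4 = 3/64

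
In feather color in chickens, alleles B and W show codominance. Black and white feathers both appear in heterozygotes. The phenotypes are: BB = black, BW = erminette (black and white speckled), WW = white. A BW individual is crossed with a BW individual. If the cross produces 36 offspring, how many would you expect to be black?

Punnett square for BW × BW:
Offspring genotypes: 1 BB, 2 BW, 1 WW
Phenotype counts: 1 black, 2 erminette (black and white speckled), 1 white
black: 1 out of 4 → fraction 1/4
Expected count = 1/4 × 36 = 9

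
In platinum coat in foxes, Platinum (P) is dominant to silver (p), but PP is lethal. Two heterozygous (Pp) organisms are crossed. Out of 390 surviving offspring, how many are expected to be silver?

Cross: Pp × Pp
Punnett square offspring (before lethality): 1 PP, 2 Pp, 1 pp
The PP genotype is lethal (embryos die); surviving offspring: 2 Pp, 1 pp
silver: 1 out of 3 → fraction 1/3
Expected count = 1/3 × 390 = 130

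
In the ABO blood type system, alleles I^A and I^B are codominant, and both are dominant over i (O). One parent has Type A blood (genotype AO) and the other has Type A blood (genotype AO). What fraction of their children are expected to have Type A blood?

Cross: AO × AO
Possible offspring genotypes: 1 AA, 2 AO, 1 OO
Blood type counts: 3 Type A, 1 Type O
Probability of Type A: 3/4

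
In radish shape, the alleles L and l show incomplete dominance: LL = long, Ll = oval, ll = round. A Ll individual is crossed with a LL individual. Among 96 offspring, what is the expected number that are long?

Punnett square for Ll × LL:
Offspring genotypes: 2 LL, 2 Ll
Phenotype counts: 2 long, 2 oval
long: 2 out of 4 → fraction 1/2
Expected count = 1/2 × 96 = 48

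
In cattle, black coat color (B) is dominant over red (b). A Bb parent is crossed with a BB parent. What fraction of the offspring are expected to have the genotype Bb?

Punnett square for Bb × BB:
Offspring genotypes: 2 BB, 2 Bb
Total offspring: 4
Count with target: 2
Probability: 2/4 = 1/2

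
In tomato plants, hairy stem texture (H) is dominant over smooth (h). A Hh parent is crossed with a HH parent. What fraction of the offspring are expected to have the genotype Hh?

Punnett square for Hh × HH:
Offspring genotypes: 2 HH, 2 Hh
Total offspring: 4
Count with target: 2
Probability: 2/4 = 1/2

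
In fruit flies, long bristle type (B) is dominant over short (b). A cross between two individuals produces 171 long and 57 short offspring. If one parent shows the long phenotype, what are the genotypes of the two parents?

Observed offspring: 171 long, 57 short
The observed ratio simplifies to 3:1. Short (bb) offspring appear, so each parent must contribute one b allele. The parent stated to show long carries B, so it is Bb. The other parent is then either Bb or bb: Bb × bb would give a 1:1 split, whereas Bb × Bb gives 3:1 — matching the data. So both parents are heterozygous (Bb × Bb).
Parent genotypes: Bb × Bb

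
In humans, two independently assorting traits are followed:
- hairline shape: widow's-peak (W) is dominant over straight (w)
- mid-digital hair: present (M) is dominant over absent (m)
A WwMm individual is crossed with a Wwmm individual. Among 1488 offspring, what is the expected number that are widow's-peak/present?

Dihybrid cross WwMm × Wwmm — consider each gene separately:
hairline shape: Ww × Ww → 1 WW, 2 Ww, 1 ww → 3 W_ : 1 ww (out of 4)
mid-digital hair: Mm × mm → 2 Mm, 2 mm → 2 M_ : 2 mm (out of 4)
Combine (counts out of 4 × 4 = 16): widow's-peak/present (W_M_) = 3×2 = 6; widow's-peak/absent (W_mm) = 3×2 = 6; straight/present (wwM_) = 1×2 = 2; straight/absent (wwmm) = 1×2 = 2
Phenotype counts (out of 16): 6 widow's-peak/present, 6 widow's-peak/absent, 2 straight/present, 2 straight/absent
widow's-peak/present: 6 out of 16 → fraction 3/8
Expected count = 3/8 × 1488 = 558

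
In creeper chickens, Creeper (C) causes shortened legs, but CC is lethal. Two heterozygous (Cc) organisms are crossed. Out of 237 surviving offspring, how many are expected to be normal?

Cross: Cc × Cc
Punnett square offspring (before lethality): 1 CC, 2 Cc, 1 cc
The CC genotype is lethal (embryos die); surviving offspring: 2 Cc, 1 cc
normal: 1 out of 3 → fraction 1/3
Expected count = 1/3 × 237 = 79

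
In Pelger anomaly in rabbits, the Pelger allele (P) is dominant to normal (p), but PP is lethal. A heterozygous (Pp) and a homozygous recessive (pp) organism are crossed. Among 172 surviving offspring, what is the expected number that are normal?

Cross: Pp × pp
Punnett square offspring (before lethality): 2 Pp, 2 pp
No PP offspring are produced in this cross.
normal: 2 out of 4 → fraction 1/2
Expected count = 1/2 × 172 = 86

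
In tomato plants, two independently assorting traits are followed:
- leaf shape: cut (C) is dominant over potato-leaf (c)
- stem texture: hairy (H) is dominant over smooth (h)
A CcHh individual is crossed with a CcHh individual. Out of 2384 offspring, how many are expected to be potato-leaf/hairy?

Dihybrid cross CcHh × CcHh — consider each gene separately:
leaf shape: Cc × Cc → 1 CC, 2 Cc, 1 cc → 3 C_ : 1 cc (out of 4)
stem texture: Hh × Hh → 1 HH, 2 Hh, 1 hh → 3 H_ : 1 hh (out of 4)
Combine (counts out of 4 × 4 = 16): cut/hairy (C_H_) = 3×3 = 9; cut/smooth (C_hh) = 3×1 = 3; potato-leaf/hairy (ccH_) = 1×3 = 3; potato-leaf/smooth (cchh) = 1×1 = 1
Phenotype counts (out of 16): 9 cut/hairy, 3 cut/smooth, 3 potato-leaf/hairy, 1 potato-leaf/smooth
potato-leaf/hairy: 3 out of 16 → fraction 3/16
Expected count = 3/16 × 2384 = 447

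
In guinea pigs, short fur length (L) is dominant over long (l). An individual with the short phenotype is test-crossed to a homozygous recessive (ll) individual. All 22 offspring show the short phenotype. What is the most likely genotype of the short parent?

Test cross: ? × ll
All offspring are short.
If the unknown parent were heterozygous (Ll), about half of 22 offspring would be long; none are. The unknown parent is most likely homozygous dominant (LL).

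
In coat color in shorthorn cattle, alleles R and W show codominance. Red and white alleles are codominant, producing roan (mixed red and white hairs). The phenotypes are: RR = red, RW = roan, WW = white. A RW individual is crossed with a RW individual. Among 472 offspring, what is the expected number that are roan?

Punnett square for RW × RW:
Offspring genotypes: 1 RR, 2 RW, 1 WW
Phenotype counts: 1 red, 2 roan, 1 white
roan: 2 out of 4 → fraction 1/2
Expected count = 1/2 × 472 = 236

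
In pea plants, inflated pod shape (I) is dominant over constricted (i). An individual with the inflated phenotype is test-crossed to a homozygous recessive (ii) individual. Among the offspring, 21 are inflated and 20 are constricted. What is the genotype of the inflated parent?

Test cross: ? × ii
Offspring: 21 inflated, 20 constricted — approximately 1:1.
A 1:1 ratio in a test cross indicates the unknown parent is heterozygous (Ii).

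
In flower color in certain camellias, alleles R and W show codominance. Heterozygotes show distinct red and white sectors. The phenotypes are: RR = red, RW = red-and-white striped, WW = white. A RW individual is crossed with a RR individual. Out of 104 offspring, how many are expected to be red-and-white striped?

Punnett square for RW × RR:
Offspring genotypes: 2 RR, 2 RW
Phenotype counts: 2 red, 2 red-and-white striped
red-and-white striped: 2 out of 4 → fraction 1/2
Expected count = 1/2 × 104 = 52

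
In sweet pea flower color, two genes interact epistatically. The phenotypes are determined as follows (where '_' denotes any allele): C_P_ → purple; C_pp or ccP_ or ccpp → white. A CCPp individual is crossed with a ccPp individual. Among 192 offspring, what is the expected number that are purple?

Cross: CCPp × ccPp — consider each gene separately:
C gene: CC × cc → 4 Cc → 4 C_ (out of 4)
P gene: Pp × Pp → 1 PP, 2 Pp, 1 pp → 3 P_ : 1 pp (out of 4)
Genotype classes (out of 4 × 4 = 16): C_P_ = 4×3 = 12; C_pp = 4×1 = 4
Apply the phenotype rules: C_P_ (12) → purple; C_pp (4) → white
Phenotype counts (out of 16): 12 purple, 4 white
purple: 12 out of 16 → fraction 3/4
Expected count = 3/4 × 192 = 144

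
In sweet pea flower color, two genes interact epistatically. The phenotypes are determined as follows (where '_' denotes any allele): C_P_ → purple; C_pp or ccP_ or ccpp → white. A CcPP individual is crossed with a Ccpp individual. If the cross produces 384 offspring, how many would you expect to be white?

Cross: CcPP × Ccpp — consider each gene separately:
C gene: Cc × Cc → 1 CC, 2 Cc, 1 cc → 3 C_ : 1 cc (out of 4)
P gene: PP × pp → 4 Pp → 4 P_ (out of 4)
Genotype classes (out of 4 × 4 = 16): C_P_ = 3×4 = 12; ccP_ = 1×4 = 4
Apply the phenotype rules: C_P_ (12) → purple; ccP_ (4) → white
Phenotype counts (out of 16): 12 purple, 4 white
white: 4 out of 16 → fraction 1/4
Expected count = 1/4 × 384 = 96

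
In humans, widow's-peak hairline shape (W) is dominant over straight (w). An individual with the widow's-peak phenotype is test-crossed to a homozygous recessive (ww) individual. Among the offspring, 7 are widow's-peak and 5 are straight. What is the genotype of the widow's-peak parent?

Test cross: ? × ww
Offspring: 7 widow's-peak, 5 straight — approximately 1:1.
A 1:1 ratio in a test cross indicates the unknown parent is heterozygous (Ww).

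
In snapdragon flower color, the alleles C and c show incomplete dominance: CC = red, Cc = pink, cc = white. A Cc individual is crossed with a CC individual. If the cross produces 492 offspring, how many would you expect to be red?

Punnett square for Cc × CC:
Offspring genotypes: 2 CC, 2 Cc
Phenotype counts: 2 red, 2 pink
red: 2 out of 4 → fraction 1/2
Expected count = 1/2 × 492 = 246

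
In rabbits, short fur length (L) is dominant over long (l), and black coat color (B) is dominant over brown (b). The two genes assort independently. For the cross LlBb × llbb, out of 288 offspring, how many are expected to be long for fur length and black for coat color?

Dihybrid cross LlBb × llbb — consider each gene separately:
fur length: Ll × ll → 2 Ll, 2 ll → 2 L_ : 2 ll (out of 4)
coat color: Bb × bb → 2 Bb, 2 bb → 2 B_ : 2 bb (out of 4)
Looking for: long (ll) and black (B_)
P(long) = 2/4, P(black) = 2/4
P(both) = 2/4 × 2/4 = 4/16 = 1/4
Expected count = 1/4 × 288 = 72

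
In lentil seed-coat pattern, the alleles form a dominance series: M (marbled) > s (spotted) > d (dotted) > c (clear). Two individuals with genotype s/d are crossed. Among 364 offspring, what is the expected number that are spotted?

Cross: s/d × s/d
Allele dominance: M > s > d > c
Offspring genotypes: 1 s/s, 2 s/d, 1 d/d
Phenotype counts: 3 spotted, 1 dotted
spotted: 3 out of 4 → fraction 3/4
Expected count = 3/4 × 364 = 273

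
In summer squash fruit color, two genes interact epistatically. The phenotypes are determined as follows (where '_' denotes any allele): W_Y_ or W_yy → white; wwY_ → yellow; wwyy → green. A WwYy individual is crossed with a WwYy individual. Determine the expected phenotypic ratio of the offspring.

Cross: WwYy × WwYy — consider each gene separately:
W gene: Ww × Ww → 1 WW, 2 Ww, 1 ww → 3 W_ : 1 ww (out of 4)
Y gene: Yy × Yy → 1 YY, 2 Yy, 1 yy → 3 Y_ : 1 yy (out of 4)
Genotype classes (out of 4 × 4 = 16): W_Y_ = 3×3 = 9; W_yy = 3×1 = 3; wwY_ = 1×3 = 3; wwyy = 1×1 = 1
Apply the phenotype rules: W_Y_ (9) + W_yy (3) → white; wwY_ (3) → yellow; wwyy (1) → green
Phenotype counts (out of 16): 12 white, 3 yellow, 1 green
Ratio: 12 white : 3 yellow : 1 green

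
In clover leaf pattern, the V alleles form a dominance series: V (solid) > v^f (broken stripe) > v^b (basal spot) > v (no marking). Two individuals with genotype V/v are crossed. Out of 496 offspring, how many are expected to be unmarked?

Cross: V/v × V/v
Allele dominance: V > v^f > v^b > v
Offspring genotypes: 1 V/V, 2 V/v, 1 v/v
Phenotype counts: 3 solid, 1 unmarked
unmarked: 1 out of 4 → fraction 1/4
Expected count = 1/4 × 496 = 124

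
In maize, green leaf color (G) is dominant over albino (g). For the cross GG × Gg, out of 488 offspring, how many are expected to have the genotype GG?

Punnett square for GG × Gg:
Offspring genotypes: 2 GG, 2 Gg
Total offspring: 4
Count with target: 2
Probability: 2/4 = 1/2
Expected count = 1/2 × 488 = 244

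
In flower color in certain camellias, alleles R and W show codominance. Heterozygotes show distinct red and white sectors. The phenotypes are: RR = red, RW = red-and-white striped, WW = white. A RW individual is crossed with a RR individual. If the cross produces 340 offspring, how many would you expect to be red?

Punnett square for RW × RR:
Offspring genotypes: 2 RR, 2 RW
Phenotype counts: 2 red, 2 red-and-white striped
red: 2 out of 4 → fraction 1/2
Expected count = 1/2 × 340 = 170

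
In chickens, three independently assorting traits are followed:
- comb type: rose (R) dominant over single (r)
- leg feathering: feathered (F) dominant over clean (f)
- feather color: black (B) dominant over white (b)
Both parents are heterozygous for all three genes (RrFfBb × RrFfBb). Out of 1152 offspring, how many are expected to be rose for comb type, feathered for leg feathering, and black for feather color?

Trihybrid cross: RrFfBb × RrFfBb
Each trait segregates independently with a 3:1 phenotypic ratio, so each gene contributes 3/4 (dominant) or 1/4 (recessive).
Target: rose (comb type), feathered (leg feathering), black (feather color)
Probability = product of independent per-trait probabilities
= 3/4 × 3/4 × 3/4 = 27/64
Expected count = 27/64 × 1152 = 486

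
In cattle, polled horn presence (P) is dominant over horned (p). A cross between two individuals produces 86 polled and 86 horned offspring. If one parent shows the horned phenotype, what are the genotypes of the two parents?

Observed offspring: 86 polled, 86 horned
The observed ratio simplifies to 1:1. One parent shows horned, so its genotype must be pp. A 1:1 offspring split requires the other parent to be heterozygous (Pp).
Parent genotypes: pp × Pp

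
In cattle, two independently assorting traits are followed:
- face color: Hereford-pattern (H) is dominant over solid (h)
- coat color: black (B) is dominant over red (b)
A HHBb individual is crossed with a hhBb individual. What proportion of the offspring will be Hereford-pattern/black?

Dihybrid cross HHBb × hhBb — consider each gene separately:
face color: HH × hh → 4 Hh → 4 H_ (out of 4)
coat color: Bb × Bb → 1 BB, 2 Bb, 1 bb → 3 B_ : 1 bb (out of 4)
Combine (counts out of 4 × 4 = 16): Hereford-pattern/black (H_B_) = 4×3 = 12; Hereford-pattern/red (H_bb) = 4×1 = 4
Phenotype counts (out of 16): 12 Hereford-pattern/black, 4 Hereford-pattern/red
Hereford-pattern/black: 12 out of 16
Probability: 12/16 = 3/4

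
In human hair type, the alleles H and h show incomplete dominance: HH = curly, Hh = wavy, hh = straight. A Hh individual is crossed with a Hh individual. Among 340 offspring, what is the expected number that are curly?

Punnett square for Hh × Hh:
Offspring genotypes: 1 HH, 2 Hh, 1 hh
Phenotype counts: 1 curly, 2 wavy, 1 straight
curly: 1 out of 4 → fraction 1/4
Expected count = 1/4 × 340 = 85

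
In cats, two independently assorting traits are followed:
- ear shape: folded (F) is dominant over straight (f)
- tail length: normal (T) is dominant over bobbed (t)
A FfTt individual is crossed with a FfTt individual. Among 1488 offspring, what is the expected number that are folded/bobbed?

Dihybrid cross FfTt × FfTt — consider each gene separately:
ear shape: Ff × Ff → 1 FF, 2 Ff, 1 ff → 3 F_ : 1 ff (out of 4)
tail length: Tt × Tt → 1 TT, 2 Tt, 1 tt → 3 T_ : 1 tt (out of 4)
Combine (counts out of 4 × 4 = 16): folded/normal (F_T_) = 3×3 = 9; folded/bobbed (F_tt) = 3×1 = 3; straight/normal (ffT_) = 1×3 = 3; straight/bobbed (fftt) = 1×1 = 1
Phenotype counts (out of 16): 9 folded/normal, 3 folded/bobbed, 3 straight/normal, 1 straight/bobbed
folded/bobbed: 3 out of 16 → fraction 3/16
Expected count = 3/16 × 1488 = 279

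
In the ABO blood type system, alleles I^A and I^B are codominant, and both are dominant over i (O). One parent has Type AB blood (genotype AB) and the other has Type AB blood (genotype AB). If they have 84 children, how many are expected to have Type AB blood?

Cross: AB × AB
Possible offspring genotypes: 1 AA, 2 AB, 1 BB
Blood type counts: 1 Type A, 2 Type AB, 1 Type B
Probability of Type AB: 2/4 = 1/2
Expected count = 1/2 × 84 = 42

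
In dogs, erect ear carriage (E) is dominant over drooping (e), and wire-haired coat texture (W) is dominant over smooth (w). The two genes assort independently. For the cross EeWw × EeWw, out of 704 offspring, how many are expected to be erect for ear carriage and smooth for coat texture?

Dihybrid cross EeWw × EeWw — consider each gene separately:
ear carriage: Ee × Ee → 1 EE, 2 Ee, 1 ee → 3 E_ : 1 ee (out of 4)
coat texture: Ww × Ww → 1 WW, 2 Ww, 1 ww → 3 W_ : 1 ww (out of 4)
Looking for: erect (E_) and smooth (ww)
P(erect) = 3/4, P(smooth) = 1/4
P(both) = 3/4 × 1/4 = 3/16
Expected count = 3/16 × 704 = 132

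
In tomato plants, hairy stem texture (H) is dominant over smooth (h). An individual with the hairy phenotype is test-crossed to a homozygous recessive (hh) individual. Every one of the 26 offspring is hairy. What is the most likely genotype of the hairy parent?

Test cross: ? × hh
All offspring are hairy.
If the unknown parent were heterozygous (Hh), about half of 26 offspring would be smooth; none are. The unknown parent is most likely homozygous dominant (HH).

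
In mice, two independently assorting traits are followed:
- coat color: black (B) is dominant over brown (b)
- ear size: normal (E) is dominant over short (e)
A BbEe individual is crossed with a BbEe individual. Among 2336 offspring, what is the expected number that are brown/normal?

Dihybrid cross BbEe × BbEe — consider each gene separately:
coat color: Bb × Bb → 1 BB, 2 Bb, 1 bb → 3 B_ : 1 bb (out of 4)
ear size: Ee × Ee → 1 EE, 2 Ee, 1 ee → 3 E_ : 1 ee (out of 4)
Combine (counts out of 4 × 4 = 16): black/normal (B_E_) = 3×3 = 9; black/short (B_ee) = 3×1 = 3; brown/normal (bbE_) = 1×3 = 3; brown/short (bbee) = 1×1 = 1
Phenotype counts (out of 16): 9 black/normal, 3 black/short, 3 brown/normal, 1 brown/short
brown/normal: 3 out of 16 → fraction 3/16
Expected count = 3/16 × 2336 = 438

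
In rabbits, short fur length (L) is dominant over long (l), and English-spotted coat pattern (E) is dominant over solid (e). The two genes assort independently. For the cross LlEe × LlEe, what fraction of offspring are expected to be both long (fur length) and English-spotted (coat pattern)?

Dihybrid cross LlEe × LlEe — consider each gene separately:
fur length: Ll × Ll → 1 LL, 2 Ll, 1 ll → 3 L_ : 1 ll (out of 4)
coat pattern: Ee × Ee → 1 EE, 2 Ee, 1 ee → 3 E_ : 1 ee (out of 4)
Looking for: long (ll) and English-spotted (E_)
P(long) = 1/4, P(English-spotted) = 3/4
P(both) = 1/4 × 3/4 = 3/16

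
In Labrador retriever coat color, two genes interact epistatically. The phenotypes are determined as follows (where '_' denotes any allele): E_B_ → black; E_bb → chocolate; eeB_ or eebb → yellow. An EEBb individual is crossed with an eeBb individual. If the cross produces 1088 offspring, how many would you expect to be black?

Cross: EEBb × eeBb — consider each gene separately:
E gene: EE × ee → 4 Ee → 4 E_ (out of 4)
B gene: Bb × Bb → 1 BB, 2 Bb, 1 bb → 3 B_ : 1 bb (out of 4)
Genotype classes (out of 4 × 4 = 16): E_B_ = 4×3 = 12; E_bb = 4×1 = 4
Apply the phenotype rules: E_B_ (12) → black; E_bb (4) → chocolate
Phenotype counts (out of 16): 12 black, 4 chocolate
black: 12 out of 16 → fraction 3/4
Expected count = 3/4 × 1088 = 816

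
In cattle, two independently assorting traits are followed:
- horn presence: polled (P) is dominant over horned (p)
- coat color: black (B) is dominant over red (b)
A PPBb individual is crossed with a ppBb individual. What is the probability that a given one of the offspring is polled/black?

Dihybrid cross PPBb × ppBb — consider each gene separately:
horn presence: PP × pp → 4 Pp → 4 P_ (out of 4)
coat color: Bb × Bb → 1 BB, 2 Bb, 1 bb → 3 B_ : 1 bb (out of 4)
Combine (counts out of 4 × 4 = 16): polled/black (P_B_) = 4×3 = 12; polled/red (P_bb) = 4×1 = 4
Phenotype counts (out of 16): 12 polled/black, 4 polled/red
polled/black: 12 out of 16
Probability: 12/16 = 3/4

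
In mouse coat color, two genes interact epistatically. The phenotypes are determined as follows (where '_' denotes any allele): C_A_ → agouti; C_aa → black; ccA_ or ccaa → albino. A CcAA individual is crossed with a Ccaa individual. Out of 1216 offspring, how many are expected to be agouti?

Cross: CcAA × Ccaa — consider each gene separately:
C gene: Cc × Cc → 1 CC, 2 Cc, 1 cc → 3 C_ : 1 cc (out of 4)
A gene: AA × aa → 4 Aa → 4 A_ (out of 4)
Genotype classes (out of 4 × 4 = 16): C_A_ = 3×4 = 12; ccA_ = 1×4 = 4
Apply the phenotype rules: C_A_ (12) → agouti; ccA_ (4) → albino
Phenotype counts (out of 16): 12 agouti, 4 albino
agouti: 12 out of 16 → fraction 3/4
Expected count = 3/4 × 1216 = 912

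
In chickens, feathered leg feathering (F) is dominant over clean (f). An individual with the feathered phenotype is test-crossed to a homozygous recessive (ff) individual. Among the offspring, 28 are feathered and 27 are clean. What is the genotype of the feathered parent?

Test cross: ? × ff
Offspring: 28 feathered, 27 clean — approximately 1:1.
A 1:1 ratio in a test cross indicates the unknown parent is heterozygous (Ff).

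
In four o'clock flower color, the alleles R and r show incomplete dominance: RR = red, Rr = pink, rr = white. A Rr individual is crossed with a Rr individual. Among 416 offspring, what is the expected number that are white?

Punnett square for Rr × Rr:
Offspring genotypes: 1 RR, 2 Rr, 1 rr
Phenotype counts: 1 red, 2 pink, 1 white
white: 1 out of 4 → fraction 1/4
Expected count = 1/4 × 416 = 104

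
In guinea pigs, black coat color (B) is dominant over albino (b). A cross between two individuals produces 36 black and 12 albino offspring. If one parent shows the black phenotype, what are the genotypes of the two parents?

Observed offspring: 36 black, 12 albino
The observed ratio simplifies to 3:1. Albino (bb) offspring appear, so each parent must contribute one b allele. The parent stated to show black carries B, so it is Bb. The other parent is then either Bb or bb: Bb × bb would give a 1:1 split, whereas Bb × Bb gives 3:1 — matching the data. So both parents are heterozygous (Bb × Bb).
Parent genotypes: Bb × Bb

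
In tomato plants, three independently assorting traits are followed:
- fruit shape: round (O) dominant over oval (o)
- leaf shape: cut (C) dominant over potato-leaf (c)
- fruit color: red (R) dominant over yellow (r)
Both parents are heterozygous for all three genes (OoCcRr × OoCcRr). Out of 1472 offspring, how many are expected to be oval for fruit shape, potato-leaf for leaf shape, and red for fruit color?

Trihybrid cross: OoCcRr × OoCcRr
Each trait segregates independently with a 3:1 phenotypic ratio, so each gene contributes 3/4 (dominant) or 1/4 (recessive).
Target: oval (fruit shape), potato-leaf (leaf shape), red (fruit color)
Probability = product of independent per-trait probabilities
= 1/4 × 1/4 × 3/4 = 3/64
Expected count = 3/64 × 1472 = 69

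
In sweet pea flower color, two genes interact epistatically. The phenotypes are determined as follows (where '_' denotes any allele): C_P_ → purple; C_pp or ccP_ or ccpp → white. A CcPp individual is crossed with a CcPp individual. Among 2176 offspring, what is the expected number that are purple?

Cross: CcPp × CcPp — consider each gene separately:
C gene: Cc × Cc → 1 CC, 2 Cc, 1 cc → 3 C_ : 1 cc (out of 4)
P gene: Pp × Pp → 1 PP, 2 Pp, 1 pp → 3 P_ : 1 pp (out of 4)
Genotype classes (out of 4 × 4 = 16): C_P_ = 3×3 = 9; C_pp = 3×1 = 3; ccP_ = 1×3 = 3; ccpp = 1×1 = 1
Apply the phenotype rules: C_P_ (9) → purple; C_pp (3) + ccP_ (3) + ccpp (1) → white
Phenotype counts (out of 16): 9 purple, 7 white
purple: 9 out of 16 → fraction 9/16
Expected count = 9/16 × 2176 = 1224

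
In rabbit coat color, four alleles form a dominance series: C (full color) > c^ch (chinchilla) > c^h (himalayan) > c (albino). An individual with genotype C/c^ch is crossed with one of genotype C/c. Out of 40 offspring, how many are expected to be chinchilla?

Cross: C/c^ch × C/c
Allele dominance: C > c^ch > c^h > c
Offspring genotypes: 1 C/C, 1 C/c, 1 C/c^ch, 1 c^ch/c
Phenotype counts: 3 full color, 1 chinchilla
chinchilla: 1 out of 4 → fraction 1/4
Expected count = 1/4 × 40 = 10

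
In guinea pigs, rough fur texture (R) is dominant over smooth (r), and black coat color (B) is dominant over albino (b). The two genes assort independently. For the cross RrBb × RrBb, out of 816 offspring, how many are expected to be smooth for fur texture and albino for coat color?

Dihybrid cross RrBb × RrBb — consider each gene separately:
fur texture: Rr × Rr → 1 RR, 2 Rr, 1 rr → 3 R_ : 1 rr (out of 4)
coat color: Bb × Bb → 1 BB, 2 Bb, 1 bb → 3 B_ : 1 bb (out of 4)
Looking for: smooth (rr) and albino (bb)
P(smooth) = 1/4, P(albino) = 1/4
P(both) = 1/4 × 1/4 = 1/16
Expected count = 1/16 × 816 = 51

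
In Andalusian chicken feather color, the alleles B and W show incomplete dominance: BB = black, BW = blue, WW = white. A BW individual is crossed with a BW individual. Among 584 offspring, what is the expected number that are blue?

Punnett square for BW × BW:
Offspring genotypes: 1 BB, 2 BW, 1 WW
Phenotype counts: 1 black, 2 blue, 1 white
blue: 2 out of 4 → fraction 1/2
Expected count = 1/2 × 584 = 292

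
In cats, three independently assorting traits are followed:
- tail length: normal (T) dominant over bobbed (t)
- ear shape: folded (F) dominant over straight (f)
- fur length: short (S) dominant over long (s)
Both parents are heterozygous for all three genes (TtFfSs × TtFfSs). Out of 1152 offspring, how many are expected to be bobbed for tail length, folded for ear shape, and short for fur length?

Trihybrid cross: TtFfSs × TtFfSs
Each trait segregates independently with a 3:1 phenotypic ratio, so each gene contributes 3/4 (dominant) or 1/4 (recessive).
Target: bobbed (tail length), folded (ear shape), short (fur length)
Probability = product of independent per-trait probabilities
= 1/4 × 3/4 × 3/4 = 9/64
Expected count = 9/64 × 1152 = 162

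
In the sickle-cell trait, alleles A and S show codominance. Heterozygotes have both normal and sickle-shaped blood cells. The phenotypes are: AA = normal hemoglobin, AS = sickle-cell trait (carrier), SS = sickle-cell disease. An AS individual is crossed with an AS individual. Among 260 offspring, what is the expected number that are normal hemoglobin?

Punnett square for AS × AS:
Offspring genotypes: 1 AA, 2 AS, 1 SS
Phenotype counts: 1 normal hemoglobin, 2 sickle-cell trait (carrier), 1 sickle-cell disease
normal hemoglobin: 1 out of 4 → fraction 1/4
Expected count = 1/4 × 260 = 65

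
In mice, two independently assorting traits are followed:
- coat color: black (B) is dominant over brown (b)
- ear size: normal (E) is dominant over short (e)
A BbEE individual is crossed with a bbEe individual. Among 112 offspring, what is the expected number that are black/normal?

Dihybrid cross BbEE × bbEe — consider each gene separately:
coat color: Bb × bb → 2 Bb, 2 bb → 2 B_ : 2 bb (out of 4)
ear size: EE × Ee → 2 EE, 2 Ee → 4 E_ (out of 4)
Combine (counts out of 4 × 4 = 16): black/normal (B_E_) = 2×4 = 8; brown/normal (bbE_) = 2×4 = 8
Phenotype counts (out of 16): 8 black/normal, 8 brown/normal
black/normal: 8 out of 16 → fraction 1/2
Expected count = 1/2 × 112 = 56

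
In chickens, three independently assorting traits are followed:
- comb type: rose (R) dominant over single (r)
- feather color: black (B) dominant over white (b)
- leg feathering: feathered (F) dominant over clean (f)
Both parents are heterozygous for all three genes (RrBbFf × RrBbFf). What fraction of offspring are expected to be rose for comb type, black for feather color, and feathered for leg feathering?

Trihybrid cross: RrBbFf × RrBbFf
Each trait segregates independently with a 3:1 phenotypic ratio, so each gene contributes 3/4 (dominant) or 1/4 (recessive).
Target: rose (comb type), black (feather color), feathered (leg feathering)
Probability = product of independent per-trait probabilities
= 3/4 × 3/4 × 3/4 = 27/64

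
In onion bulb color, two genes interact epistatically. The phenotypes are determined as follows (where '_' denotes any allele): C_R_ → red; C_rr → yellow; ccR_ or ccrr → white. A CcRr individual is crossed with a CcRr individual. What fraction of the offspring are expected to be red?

Cross: CcRr × CcRr — consider each gene separately:
C gene: Cc × Cc → 1 CC, 2 Cc, 1 cc → 3 C_ : 1 cc (out of 4)
R gene: Rr × Rr → 1 RR, 2 Rr, 1 rr → 3 R_ : 1 rr (out of 4)
Genotype classes (out of 4 × 4 = 16): C_R_ = 3×3 = 9; C_rr = 3×1 = 3; ccR_ = 1×3 = 3; ccrr = 1×1 = 1
Apply the phenotype rules: C_R_ (9) → red; C_rr (3) → yellow; ccR_ (3) + ccrr (1) → white
Phenotype counts (out of 16): 9 red, 3 yellow, 4 white
red: 9 out of 16
Probability: 9/16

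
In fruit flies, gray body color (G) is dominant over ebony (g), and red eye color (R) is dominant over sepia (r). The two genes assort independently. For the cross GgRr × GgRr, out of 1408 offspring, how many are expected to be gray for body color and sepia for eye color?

Dihybrid cross GgRr × GgRr — consider each gene separately:
body color: Gg × Gg → 1 GG, 2 Gg, 1 gg → 3 G_ : 1 gg (out of 4)
eye color: Rr × Rr → 1 RR, 2 Rr, 1 rr → 3 R_ : 1 rr (out of 4)
Looking for: gray (G_) and sepia (rr)
P(gray) = 3/4, P(sepia) = 1/4
P(both) = 3/4 × 1/4 = 3/16
Expected count = 3/16 × 1408 = 264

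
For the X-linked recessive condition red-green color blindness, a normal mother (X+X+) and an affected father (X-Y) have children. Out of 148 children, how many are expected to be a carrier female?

Cross: X+X+ × X-Y
Offspring: 2 X+X-, 2 X+Y
Probability of a carrier female: 2/4 = 1/2
Expected count = 1/2 × 148 = 74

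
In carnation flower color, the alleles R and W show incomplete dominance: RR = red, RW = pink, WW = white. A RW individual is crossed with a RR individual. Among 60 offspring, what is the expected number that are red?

Punnett square for RW × RR:
Offspring genotypes: 2 RR, 2 RW
Phenotype counts: 2 red, 2 pink
red: 2 out of 4 → fraction 1/2
Expected count = 1/2 × 60 = 30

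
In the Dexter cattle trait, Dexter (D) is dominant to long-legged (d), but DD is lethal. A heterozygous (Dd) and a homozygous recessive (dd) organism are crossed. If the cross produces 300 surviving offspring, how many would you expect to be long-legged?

Cross: Dd × dd
Punnett square offspring (before lethality): 2 Dd, 2 dd
No DD offspring are produced in this cross.
long-legged: 2 out of 4 → fraction 1/2
Expected count = 1/2 × 300 = 150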